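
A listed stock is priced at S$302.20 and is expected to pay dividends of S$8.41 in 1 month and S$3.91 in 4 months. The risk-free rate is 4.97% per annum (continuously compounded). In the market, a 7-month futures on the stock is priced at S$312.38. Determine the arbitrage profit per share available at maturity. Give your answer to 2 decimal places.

PV(dividends) I = 8.41·e^(−0.0497·1/12) + 3.91·e^(−0.0497·4/12) = 12.2210
Fair futures F* = (S − I)·e^(rT) = (302.20 − 12.2210)·e^0.028992 = 289.9790 × 1.029416 = 298.5090
Market S$312.38 > fair 298.5090: forward overpriced → cash-and-carry (borrow at r, buy the stock and collect the dividends, short the forward).
Profit at T = |F_mkt − F*| = |312.38 − 298.5090| = S$13.87 per share

S$13.87 per share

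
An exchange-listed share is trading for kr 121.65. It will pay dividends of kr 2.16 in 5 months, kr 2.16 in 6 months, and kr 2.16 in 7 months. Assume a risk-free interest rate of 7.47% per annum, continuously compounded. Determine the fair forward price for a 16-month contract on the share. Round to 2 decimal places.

kr 127.49

PV(dividends) I = 2.16·e^(−0.0747·5/12) + 2.16·e^(−0.0747·6/12) + 2.16·e^(−0.0747·7/12)
I = 2.0938 + 2.0808 + 2.0679 = 6.2425
F = (S − I)·e^(rT) = (121.65 − 6.2425) · e^(0.0747·16/12)
= 115.4075 · e^0.099600 = 115.4075 × 1.104729 = kr 127.49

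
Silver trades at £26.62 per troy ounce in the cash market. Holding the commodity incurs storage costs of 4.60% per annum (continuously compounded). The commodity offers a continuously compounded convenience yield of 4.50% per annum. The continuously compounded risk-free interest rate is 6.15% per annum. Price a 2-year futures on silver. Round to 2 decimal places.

Net carry = r + u − y = 0.0615 + 0.0460 − 0.0450 = 0.0625
F = S·e^((r+u−y)T) = 26.62 · e^(0.0625 × 2) = 26.62 · e^0.125000
= 26.62 × 1.133148 = £30.16 per troy ounce

£30.16 per troy ounce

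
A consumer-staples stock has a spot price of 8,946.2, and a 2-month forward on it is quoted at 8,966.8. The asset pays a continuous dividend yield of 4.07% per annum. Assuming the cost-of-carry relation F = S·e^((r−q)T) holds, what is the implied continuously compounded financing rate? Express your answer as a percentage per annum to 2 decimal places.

From F = S·e^((r−q)T): (r − q) = ln(F/S)/T
ln(8966.8/8946.2) = ln(1.002303) = 0.002300
(r − q) = 0.002300 / (2/12) = 0.013800
r = ln(F/S)/T + q = 0.013800 + 0.0407 = 0.054500
r = 5.45%

5.45%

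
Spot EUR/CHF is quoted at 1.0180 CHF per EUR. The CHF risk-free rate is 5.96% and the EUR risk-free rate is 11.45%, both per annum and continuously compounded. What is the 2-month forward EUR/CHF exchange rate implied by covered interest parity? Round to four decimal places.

1.0087

F = S·e^((r_CHF − r_EUR)T) = 1.0180 · e^((0.0596 − 0.1145) × 2/12)
= 1.0180 · e^-0.009150 = 1.0180 × 0.990892
F = 1.0087 CHF per EUR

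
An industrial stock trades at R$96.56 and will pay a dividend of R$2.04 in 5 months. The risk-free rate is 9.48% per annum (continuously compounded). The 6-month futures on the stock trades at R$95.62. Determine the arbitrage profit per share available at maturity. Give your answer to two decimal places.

PV(dividends) I = 2.04·e^(−0.0948·5/12) = 1.9610
Fair futures F* = (S − I)·e^(rT) = (96.56 − 1.9610)·e^0.047400 = 94.5990 × 1.048541 = 99.1909
Market R$95.62 < fair 99.1909: forward underpriced → reverse cash-and-carry (short the stock, invest proceeds at r, pay the dividends, go long the forward).
Profit at T = |F_mkt − F*| = |95.62 − 99.1909| = R$3.57 per share

R$3.57 per share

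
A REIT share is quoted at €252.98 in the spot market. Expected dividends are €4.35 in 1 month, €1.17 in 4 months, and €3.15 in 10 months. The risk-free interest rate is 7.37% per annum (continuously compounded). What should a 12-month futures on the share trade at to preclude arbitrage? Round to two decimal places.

PV(dividends) I = 4.35·e^(−0.0737·1/12) + 1.17·e^(−0.0737·4/12) + 3.15·e^(−0.0737·10/12)
I = 4.3234 + 1.1416 + 2.9624 = 8.4274
F = (S − I)·e^(rT) = (252.98 − 8.4274) · e^(0.0737·12/12)
= 244.5526 · e^0.073700 = 244.5526 × 1.076484 = €263.26

€263.26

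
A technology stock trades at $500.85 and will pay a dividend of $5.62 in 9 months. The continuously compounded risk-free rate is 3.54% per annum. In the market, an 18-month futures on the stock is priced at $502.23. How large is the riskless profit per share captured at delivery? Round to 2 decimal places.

$20.16 per share

PV(dividends) I = 5.62·e^(−0.0354·9/12) = 5.4728
Fair futures F* = (S − I)·e^(rT) = (500.85 − 5.4728)·e^0.053100 = 495.3772 × 1.054535 = 522.3926
Market $502.23 < fair 522.3926: forward underpriced → reverse cash-and-carry (short the stock, invest proceeds at r, pay the dividends, go long the forward).
Profit at T = |F_mkt − F*| = |502.23 − 522.3926| = $20.16 per share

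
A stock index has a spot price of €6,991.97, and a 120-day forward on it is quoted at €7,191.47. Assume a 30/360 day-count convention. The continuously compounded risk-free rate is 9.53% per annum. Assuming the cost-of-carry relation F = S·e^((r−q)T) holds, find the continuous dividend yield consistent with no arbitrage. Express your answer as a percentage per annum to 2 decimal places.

1.09%

From F = S·e^((r−q)T): (r − q) = ln(F/S)/T
ln(7191.47/6991.97) = ln(1.028533) = 0.028134
(r − q) = 0.028134 / (120/360) = 0.084402
q = r − ln(F/S)/T = 0.0953 − 0.084402 = 0.010898
q = 1.09%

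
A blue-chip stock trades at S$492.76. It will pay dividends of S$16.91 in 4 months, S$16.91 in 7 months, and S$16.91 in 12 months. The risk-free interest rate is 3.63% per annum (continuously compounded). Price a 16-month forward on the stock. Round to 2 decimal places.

S$465.17

PV(dividends) I = 16.91·e^(−0.0363·4/12) + 16.91·e^(−0.0363·7/12) + 16.91·e^(−0.0363·12/12)
I = 16.7066 + 16.5557 + 16.3072 = 49.5695
F = (S − I)·e^(rT) = (492.76 − 49.5695) · e^(0.0363·16/12)
= 443.1905 · e^0.048400 = 443.1905 × 1.049590 = S$465.17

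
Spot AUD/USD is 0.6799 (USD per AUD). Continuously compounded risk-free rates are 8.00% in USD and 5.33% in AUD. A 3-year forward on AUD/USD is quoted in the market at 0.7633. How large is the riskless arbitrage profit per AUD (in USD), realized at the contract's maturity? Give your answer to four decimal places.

Fair forward: F* = S·e^(carry·T), with carry = (r_USD − r_AUD) = 0.0800 − 0.0533 = 0.0267
F* = 0.6799 · e^(0.0267 × 3) = 0.6799 · e^0.080100 = 0.6799 × 1.083395 = 0.7366
Market 0.7633 > fair 0.7366: forward overpriced → cash-and-carry (buy spot, short the forward).
At maturity, profit = |F_mkt − F*| = |0.7633 − 0.7366| = 0.0267 per AUD (in USD)

0.0267 per AUD (in USD)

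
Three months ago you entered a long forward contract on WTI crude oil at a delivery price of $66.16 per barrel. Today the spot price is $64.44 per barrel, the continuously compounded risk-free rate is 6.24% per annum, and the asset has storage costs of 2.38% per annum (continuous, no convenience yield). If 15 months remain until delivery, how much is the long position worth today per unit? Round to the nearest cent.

$5.19 per barrel

Current fair forward for the remaining 15 months: F = S·e^((r + u)·T), (r + u) = 0.0624 + 0.0238 = 0.0862
F = 64.44 · e^(0.0862 × 15/12) = 64.44 × 1.113769 = 71.7713
Value of long forward = (F − K)·e^(−rT) = (71.7713 − 66.16) · e^(−0.0624·15/12)
= 5.6113 × 0.924964 = 5.19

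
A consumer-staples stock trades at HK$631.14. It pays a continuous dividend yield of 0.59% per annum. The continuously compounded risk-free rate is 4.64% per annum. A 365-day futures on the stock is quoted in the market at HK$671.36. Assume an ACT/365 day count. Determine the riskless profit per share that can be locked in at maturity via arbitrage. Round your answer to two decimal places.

HK$14.13 per share

Fair futures: F* = S·e^(carry·T), with carry = (r − q) = 0.0464 − 0.0059 = 0.0405
F* = 631.14 · e^(0.0405 × 365/365) = 631.14 · e^0.040500 = 631.14 × 1.041331 = HK$657.2256
Market HK$671.36 > fair HK$657.2256: forward overpriced → cash-and-carry (buy spot, short the forward).
At maturity, profit = |F_mkt − F*| = |671.36 − 657.2256| = HK$14.13 per share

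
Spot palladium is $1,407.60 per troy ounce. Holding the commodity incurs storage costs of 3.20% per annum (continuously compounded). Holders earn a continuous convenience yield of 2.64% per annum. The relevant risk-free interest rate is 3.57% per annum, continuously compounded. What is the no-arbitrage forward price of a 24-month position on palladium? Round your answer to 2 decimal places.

$1,528.80 per troy ounce

Net carry = r + u − y = 0.0357 + 0.0320 − 0.0264 = 0.0413
F = S·e^((r+u−y)T) = 1407.60 · e^(0.0413 × 24/12) = 1407.60 · e^0.08260000
= 1407.60 × 1.08610728 = $1,528.80 per troy ounce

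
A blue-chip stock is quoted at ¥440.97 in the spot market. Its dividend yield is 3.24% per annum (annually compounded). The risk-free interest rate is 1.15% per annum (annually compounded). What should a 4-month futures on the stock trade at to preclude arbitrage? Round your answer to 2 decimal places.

F = S · (1+r)^T / (1+q)^T
= 440.97 × 1.003819 / 1.010685 = 440.97 × 0.993207
F = ¥437.97

¥437.97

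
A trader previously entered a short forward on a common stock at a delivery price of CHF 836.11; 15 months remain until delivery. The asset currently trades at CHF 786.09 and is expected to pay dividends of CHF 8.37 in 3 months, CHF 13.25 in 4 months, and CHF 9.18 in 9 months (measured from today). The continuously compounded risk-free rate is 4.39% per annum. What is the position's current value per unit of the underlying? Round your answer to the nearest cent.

PV(remaining dividends) I = 8.37·e^(−0.0439·3/12) + 13.25·e^(−0.0439·4/12) + 9.18·e^(−0.0439·9/12) = 30.2188
Current forward F = (S − I)·e^(rT) = (786.09 − 30.2188)·e^(0.0439·15/12) = 755.8712 × 1.056409 = 798.5091
Value (long) = (F − K)·e^(−rT) = (798.5091 − 836.11) × 0.946603 = -35.5931
Short position value = −(long value) = CHF 35.59

CHF 35.59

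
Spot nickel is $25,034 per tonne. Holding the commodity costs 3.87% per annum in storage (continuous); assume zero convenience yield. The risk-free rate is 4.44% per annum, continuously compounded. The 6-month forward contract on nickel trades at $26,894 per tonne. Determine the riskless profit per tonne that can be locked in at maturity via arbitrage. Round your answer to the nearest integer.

Fair forward: F* = S·e^(carry·T), with carry = (r + u) = 0.0444 + 0.0387 = 0.0831
F* = 25034 · e^(0.0831 × 6/12) = 25034 · e^0.041550 = 25034 × 1.042425 = $26096.0674
Market $26894 > fair $26096.0674: forward overpriced → cash-and-carry (buy spot, short the forward).
At maturity, profit = |F_mkt − F*| = |26894 − 26096.0674| = $798 per tonne

$798 per tonne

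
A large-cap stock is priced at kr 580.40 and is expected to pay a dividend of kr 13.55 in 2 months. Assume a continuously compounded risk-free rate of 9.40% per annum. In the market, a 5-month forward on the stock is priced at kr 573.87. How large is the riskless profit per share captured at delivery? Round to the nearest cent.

PV(dividends) I = 13.55·e^(−0.0940·2/12) = 13.3394
Fair forward F* = (S − I)·e^(rT) = (580.40 − 13.3394)·e^0.039167 = 567.0606 × 1.039944 = 589.7113
Market kr 573.87 < fair 589.7113: forward underpriced → reverse cash-and-carry (short the stock, invest proceeds at r, pay the dividends, go long the forward).
Profit at T = |F_mkt − F*| = |573.87 − 589.7113| = kr 15.84 per share

kr 15.84 per share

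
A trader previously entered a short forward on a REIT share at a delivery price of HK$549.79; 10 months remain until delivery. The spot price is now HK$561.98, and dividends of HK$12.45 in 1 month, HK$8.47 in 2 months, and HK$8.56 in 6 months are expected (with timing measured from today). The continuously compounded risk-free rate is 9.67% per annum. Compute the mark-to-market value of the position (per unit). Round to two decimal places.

-HK$25.92

PV(remaining dividends) I = 12.45·e^(−0.0967·1/12) + 8.47·e^(−0.0967·2/12) + 8.56·e^(−0.0967·6/12) = 28.8406
Current forward F = (S − I)·e^(rT) = (561.98 − 28.8406)·e^(0.0967·10/12) = 533.1394 × 1.083919 = 577.8799
Value (long) = (F − K)·e^(−rT) = (577.8799 − 549.79) × 0.922578 = 25.9151
Short position value = −(long value) = -HK$25.92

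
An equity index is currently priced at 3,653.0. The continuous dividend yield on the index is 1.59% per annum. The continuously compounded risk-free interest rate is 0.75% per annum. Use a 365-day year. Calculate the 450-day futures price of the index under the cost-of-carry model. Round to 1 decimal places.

F = S·e^((r − q)T) = 3653.0 · e^((0.0075 − 0.0159) × 450/365)
= 3653.0 · e^-0.010356 = 3653.0 × 0.989697
F = 3,615.4

3,615.4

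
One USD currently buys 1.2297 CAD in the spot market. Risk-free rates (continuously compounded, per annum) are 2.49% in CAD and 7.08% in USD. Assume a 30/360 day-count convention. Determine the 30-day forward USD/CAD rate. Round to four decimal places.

F = S·e^((r_CAD − r_USD)T) = 1.2297 · e^((0.0249 − 0.0708) × 30/360)
= 1.2297 · e^-0.003825 = 1.2297 × 0.996182
F = 1.2250 CAD per USD

1.2250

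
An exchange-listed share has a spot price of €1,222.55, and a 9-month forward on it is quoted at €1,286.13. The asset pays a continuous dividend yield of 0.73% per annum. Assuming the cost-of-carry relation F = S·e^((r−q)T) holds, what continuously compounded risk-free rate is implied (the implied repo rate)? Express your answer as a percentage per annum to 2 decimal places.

From F = S·e^((r−q)T): (r − q) = ln(F/S)/T
ln(1286.13/1222.55) = ln(1.052006) = 0.050699
(r − q) = 0.050699 / (9/12) = 0.067599
r = ln(F/S)/T + q = 0.067599 + 0.0073 = 0.074899
r = 7.49%

7.49%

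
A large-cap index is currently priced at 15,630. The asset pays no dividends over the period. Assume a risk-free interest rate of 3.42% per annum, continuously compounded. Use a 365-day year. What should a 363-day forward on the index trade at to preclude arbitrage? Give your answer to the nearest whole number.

F = S·e^(rT) = 15630 · e^(0.0342 × 363/365)
= 15630 · e^0.034013 = 15630 × 1.034598
F = 16,171

16,171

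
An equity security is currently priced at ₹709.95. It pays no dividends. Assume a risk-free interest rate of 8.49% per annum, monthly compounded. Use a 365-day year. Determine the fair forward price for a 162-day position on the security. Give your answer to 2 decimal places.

F = S · (1+r/12)^(12T)
= 709.95 × 1.038263
F = ₹737.11

₹737.11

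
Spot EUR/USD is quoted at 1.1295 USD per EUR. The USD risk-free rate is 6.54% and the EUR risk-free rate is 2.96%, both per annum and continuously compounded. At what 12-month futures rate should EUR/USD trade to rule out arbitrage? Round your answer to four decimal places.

F = S·e^((r_USD − r_EUR)T) = 1.1295 · e^((0.0654 − 0.0296) × 12/12)
= 1.1295 · e^0.035800 = 1.1295 × 1.036449
F = 1.1707 USD per EUR

1.1707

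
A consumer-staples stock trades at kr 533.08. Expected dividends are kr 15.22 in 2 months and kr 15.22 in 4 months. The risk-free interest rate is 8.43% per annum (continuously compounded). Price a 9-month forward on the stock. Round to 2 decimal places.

PV(dividends) I = 15.22·e^(−0.0843·2/12) + 15.22·e^(−0.0843·4/12)
I = 15.0077 + 14.7983 = 29.8060
F = (S − I)·e^(rT) = (533.08 − 29.8060) · e^(0.0843·9/12)
= 503.2740 · e^0.063225 = 503.2740 × 1.065266 = kr 536.12

kr 536.12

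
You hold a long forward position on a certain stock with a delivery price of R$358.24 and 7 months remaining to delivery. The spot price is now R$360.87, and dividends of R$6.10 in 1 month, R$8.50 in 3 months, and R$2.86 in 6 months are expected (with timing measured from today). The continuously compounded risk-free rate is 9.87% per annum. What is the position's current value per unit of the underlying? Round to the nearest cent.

PV(remaining dividends) I = 6.10·e^(−0.0987·1/12) + 8.50·e^(−0.0987·3/12) + 2.86·e^(−0.0987·6/12) = 17.0651
Current forward F = (S − I)·e^(rT) = (360.87 − 17.0651)·e^(0.0987·7/12) = 343.8049 × 1.059265 = 364.1805
Value (long) = (F − K)·e^(−rT) = (364.1805 − 358.24) × 0.944051 = 5.6081
Value = R$5.61

R$5.61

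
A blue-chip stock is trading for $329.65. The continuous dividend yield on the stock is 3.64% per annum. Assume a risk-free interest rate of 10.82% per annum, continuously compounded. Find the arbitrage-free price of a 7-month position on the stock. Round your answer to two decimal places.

$343.75

F = S·e^((r − q)T) = 329.65 · e^((0.1082 − 0.0364) × 7/12)
= 329.65 · e^0.041883 = 329.65 × 1.042772
F = $343.75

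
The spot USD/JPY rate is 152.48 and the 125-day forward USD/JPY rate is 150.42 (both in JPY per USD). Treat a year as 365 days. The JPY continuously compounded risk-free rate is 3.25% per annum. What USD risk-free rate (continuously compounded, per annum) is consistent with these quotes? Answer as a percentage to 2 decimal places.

F = S·e^((r_JPY − r_USD)T) ⇒ r_USD = r_JPY − ln(F/S)/T
ln(150.42/152.48) = -0.013602; /(125/365) = -0.039718
r_USD = 0.0325 + 0.039718 = 0.072218
r_USD = 7.22%

7.22%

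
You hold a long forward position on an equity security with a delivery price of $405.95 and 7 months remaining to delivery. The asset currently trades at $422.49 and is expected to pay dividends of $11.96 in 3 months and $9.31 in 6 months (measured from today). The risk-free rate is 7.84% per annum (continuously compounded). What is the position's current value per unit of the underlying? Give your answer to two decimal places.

PV(remaining dividends) I = 11.96·e^(−0.0784·3/12) + 9.31·e^(−0.0784·6/12) = 20.6800
Current forward F = (S − I)·e^(rT) = (422.49 − 20.6800)·e^(0.0784·7/12) = 401.8100 × 1.046795 = 420.6127
Value (long) = (F − K)·e^(−rT) = (420.6127 − 405.95) × 0.955297 = 14.0072
Value = $14.01

$14.01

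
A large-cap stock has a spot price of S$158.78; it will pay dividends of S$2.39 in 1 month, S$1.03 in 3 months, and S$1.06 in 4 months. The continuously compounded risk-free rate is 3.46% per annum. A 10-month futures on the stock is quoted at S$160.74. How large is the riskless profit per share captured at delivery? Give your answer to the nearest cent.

S$1.90 per share

PV(dividends) I = 2.39·e^(−0.0346·1/12) + 1.03·e^(−0.0346·3/12) + 1.06·e^(−0.0346·4/12) = 4.4521
Fair futures F* = (S − I)·e^(rT) = (158.78 − 4.4521)·e^0.028833 = 154.3279 × 1.029253 = 158.8425
Market S$160.74 > fair 158.8425: forward overpriced → cash-and-carry (borrow at r, buy the stock and collect the dividends, short the forward).
Profit at T = |F_mkt − F*| = |160.74 − 158.8425| = S$1.90 per share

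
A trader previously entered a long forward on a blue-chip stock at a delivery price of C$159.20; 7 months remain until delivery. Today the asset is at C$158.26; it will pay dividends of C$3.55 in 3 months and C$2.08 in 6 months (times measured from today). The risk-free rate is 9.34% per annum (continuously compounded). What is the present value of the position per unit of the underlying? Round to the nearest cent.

C$2.05

PV(remaining dividends) I = 3.55·e^(−0.0934·3/12) + 2.08·e^(−0.0934·6/12) = 5.4532
Current forward F = (S − I)·e^(rT) = (158.26 − 5.4532)·e^(0.0934·7/12) = 152.8068 × 1.055995 = 161.3632
Value (long) = (F − K)·e^(−rT) = (161.3632 − 159.20) × 0.946974 = 2.0485
Value = C$2.05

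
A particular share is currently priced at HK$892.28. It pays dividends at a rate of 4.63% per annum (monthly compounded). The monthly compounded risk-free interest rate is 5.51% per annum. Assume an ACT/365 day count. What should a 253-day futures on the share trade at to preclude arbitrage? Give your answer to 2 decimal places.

HK$897.72

F = S · (1+r/12)^(12T) / (1+q/12)^(12T)
= 892.28 × 1.038840 / 1.032550 = 892.28 × 1.006092
F = HK$897.72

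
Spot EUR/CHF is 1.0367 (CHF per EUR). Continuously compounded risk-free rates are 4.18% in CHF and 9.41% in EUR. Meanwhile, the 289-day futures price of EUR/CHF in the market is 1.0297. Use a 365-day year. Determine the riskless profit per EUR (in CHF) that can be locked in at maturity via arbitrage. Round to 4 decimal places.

0.0351 per EUR (in CHF)

Fair futures: F* = S·e^(carry·T), with carry = (r_CHF − r_EUR) = 0.0418 − 0.0941 = -0.0523
F* = 1.0367 · e^(-0.0523 × 289/365) = 1.0367 · e^-0.041410 = 1.0367 × 0.959436 = 0.9946
Market 1.0297 > fair 0.9946: forward overpriced → cash-and-carry (buy spot, short the forward).
At maturity, profit = |F_mkt − F*| = |1.0297 − 0.9946| = 0.0351 per EUR (in CHF)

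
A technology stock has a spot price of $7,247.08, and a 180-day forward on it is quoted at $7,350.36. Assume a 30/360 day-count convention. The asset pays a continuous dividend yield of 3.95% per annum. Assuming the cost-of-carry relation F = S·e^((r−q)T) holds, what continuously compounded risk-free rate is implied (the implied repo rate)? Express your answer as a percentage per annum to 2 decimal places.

6.78%

From F = S·e^((r−q)T): (r − q) = ln(F/S)/T
ln(7350.36/7247.08) = ln(1.014251) = 0.014150
(r − q) = 0.014150 / (180/360) = 0.028300
r = ln(F/S)/T + q = 0.028300 + 0.0395 = 0.067800
r = 6.78%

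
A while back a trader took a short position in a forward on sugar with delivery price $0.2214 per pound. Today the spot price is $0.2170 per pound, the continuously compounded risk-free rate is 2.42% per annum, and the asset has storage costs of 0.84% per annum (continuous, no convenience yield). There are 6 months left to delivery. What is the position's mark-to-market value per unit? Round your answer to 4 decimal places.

Current fair forward for the remaining 6 months: F = S·e^((r + u)·T), (r + u) = 0.0242 + 0.0084 = 0.0326
F = 0.2170 · e^(0.0326 × 6/12) = 0.2170 × 1.016434 = 0.2206
Value of long forward = (F − K)·e^(−rT) = (0.2206 − 0.2214) · e^(−0.0242·6/12)
= -0.0008 × 0.987973 = -0.0008
Short position value = −(long value) = $0.0008

$0.0008 per pound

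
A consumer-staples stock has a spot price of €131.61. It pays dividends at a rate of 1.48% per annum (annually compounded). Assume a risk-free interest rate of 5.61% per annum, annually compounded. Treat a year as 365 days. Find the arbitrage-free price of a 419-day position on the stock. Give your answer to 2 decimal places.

F = S · (1+r)^T / (1+q)^T
= 131.61 × 1.064663 / 1.017008 = 131.61 × 1.046858
F = €137.78

€137.78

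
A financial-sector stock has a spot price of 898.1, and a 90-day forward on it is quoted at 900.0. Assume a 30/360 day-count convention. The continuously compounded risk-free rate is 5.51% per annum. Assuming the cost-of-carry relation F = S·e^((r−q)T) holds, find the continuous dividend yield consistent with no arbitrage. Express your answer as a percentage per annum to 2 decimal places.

From F = S·e^((r−q)T): (r − q) = ln(F/S)/T
ln(900.0/898.1) = ln(1.002116) = 0.002114
(r − q) = 0.002114 / (90/360) = 0.008456
q = r − ln(F/S)/T = 0.0551 − 0.008456 = 0.046644
q = 4.66%

4.66%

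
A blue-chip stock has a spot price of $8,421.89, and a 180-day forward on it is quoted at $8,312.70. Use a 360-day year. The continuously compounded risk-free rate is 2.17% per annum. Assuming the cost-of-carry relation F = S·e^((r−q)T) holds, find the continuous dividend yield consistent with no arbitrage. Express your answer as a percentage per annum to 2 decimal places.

From F = S·e^((r−q)T): (r − q) = ln(F/S)/T
ln(8312.70/8421.89) = ln(0.987035) = -0.013050
(r − q) = -0.013050 / (180/360) = -0.026100
q = r − ln(F/S)/T = 0.0217 + 0.026100 = 0.047800
q = 4.78%

4.78%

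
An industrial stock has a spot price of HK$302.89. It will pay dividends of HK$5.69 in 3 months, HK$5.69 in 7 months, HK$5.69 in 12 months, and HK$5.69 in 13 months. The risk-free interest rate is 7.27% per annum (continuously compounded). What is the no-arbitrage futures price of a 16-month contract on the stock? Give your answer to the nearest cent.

HK$309.93

PV(dividends) I = 5.69·e^(−0.0727·3/12) + 5.69·e^(−0.0727·7/12) + 5.69·e^(−0.0727·12/12) + 5.69·e^(−0.0727·13/12)
I = 5.5875 + 5.4537 + 5.2910 + 5.2591 = 21.5913
F = (S − I)·e^(rT) = (302.89 − 21.5913) · e^(0.0727·16/12)
= 281.2987 · e^0.096933 = 281.2987 × 1.101787 = HK$309.93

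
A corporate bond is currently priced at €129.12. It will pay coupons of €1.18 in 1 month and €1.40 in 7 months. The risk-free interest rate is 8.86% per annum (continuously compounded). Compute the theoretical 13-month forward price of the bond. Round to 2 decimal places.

€139.37

PV(coupons) I = 1.18·e^(−0.0886·1/12) + 1.40·e^(−0.0886·7/12)
I = 1.1713 + 1.3295 = 2.5008
F = (S − I)·e^(rT) = (129.12 − 2.5008) · e^(0.0886·13/12)
= 126.6192 · e^0.095983 = 126.6192 × 1.100740 = €139.37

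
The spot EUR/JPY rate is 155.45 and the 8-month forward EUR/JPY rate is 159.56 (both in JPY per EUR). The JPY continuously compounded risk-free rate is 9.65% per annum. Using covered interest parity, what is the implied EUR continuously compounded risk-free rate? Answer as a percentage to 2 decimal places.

5.74%

F = S·e^((r_JPY − r_EUR)T) ⇒ r_EUR = r_JPY − ln(F/S)/T
ln(159.56/155.45) = 0.026096; /(8/12) = 0.039144
r_EUR = 0.0965 − 0.039144 = 0.057356
r_EUR = 5.74%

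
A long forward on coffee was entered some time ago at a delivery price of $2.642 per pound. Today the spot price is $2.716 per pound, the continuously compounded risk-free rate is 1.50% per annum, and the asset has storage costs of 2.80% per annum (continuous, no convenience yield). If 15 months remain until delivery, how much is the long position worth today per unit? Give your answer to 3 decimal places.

Current fair forward for the remaining 15 months: F = S·e^((r + u)·T), (r + u) = 0.0150 + 0.0280 = 0.0430
F = 2.716 · e^(0.0430 × 15/12) = 2.716 × 1.055221 = 2.8660
Value of long forward = (F − K)·e^(−rT) = (2.8660 − 2.642) · e^(−0.0150·15/12)
= 0.2240 × 0.981425 = 0.220

$0.220 per pound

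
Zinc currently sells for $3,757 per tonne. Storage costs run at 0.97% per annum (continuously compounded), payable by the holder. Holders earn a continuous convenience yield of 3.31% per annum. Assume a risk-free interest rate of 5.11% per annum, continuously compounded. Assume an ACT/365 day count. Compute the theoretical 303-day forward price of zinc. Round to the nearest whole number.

$3,844 per tonne

Net carry = r + u − y = 0.0511 + 0.0097 − 0.0331 = 0.0277
F = S·e^((r+u−y)T) = 3757 · e^(0.0277 × 303/365) = 3757 · e^0.022995
= 3757 × 1.023261 = $3,844 per tonne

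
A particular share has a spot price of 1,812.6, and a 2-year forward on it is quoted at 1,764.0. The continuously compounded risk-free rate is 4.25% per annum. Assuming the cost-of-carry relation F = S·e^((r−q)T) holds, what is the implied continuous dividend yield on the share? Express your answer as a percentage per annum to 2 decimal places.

5.61%

From F = S·e^((r−q)T): (r − q) = ln(F/S)/T
ln(1764.0/1812.6) = ln(0.973188) = -0.027178
(r − q) = -0.027178 / (2) = -0.013589
q = r − ln(F/S)/T = 0.0425 + 0.013589 = 0.056089
q = 5.61%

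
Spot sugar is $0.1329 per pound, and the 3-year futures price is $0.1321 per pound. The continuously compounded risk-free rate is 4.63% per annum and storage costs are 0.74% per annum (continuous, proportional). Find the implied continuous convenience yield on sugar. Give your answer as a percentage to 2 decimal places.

F = S·e^((r+u−y)T) ⇒ (r+u−y) = ln(F/S)/T
ln(0.1321/0.1329) = -0.006038; /T ⇒ -0.002013
y = r + u − ln(F/S)/T = 0.0463 + 0.0074 + 0.002013 = 0.055713
y = 5.57%

5.57%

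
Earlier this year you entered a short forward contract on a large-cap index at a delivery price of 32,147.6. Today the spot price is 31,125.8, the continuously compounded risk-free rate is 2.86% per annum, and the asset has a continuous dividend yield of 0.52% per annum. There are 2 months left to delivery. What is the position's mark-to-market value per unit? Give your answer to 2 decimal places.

Current fair forward for the remaining 2 months: F = S·e^((r − q)·T), (r − q) = 0.0286 − 0.0052 = 0.0234
F = 31125.8 · e^(0.0234 × 2/12) = 31125.8 × 1.00390761 = 31247.4275
Value of long forward = (F − K)·e^(−rT) = (31247.4275 − 32147.6) · e^(−0.0286·2/12)
= -900.1725 × 0.99524468 = -895.89
Short position value = −(long value) = 895.89

895.89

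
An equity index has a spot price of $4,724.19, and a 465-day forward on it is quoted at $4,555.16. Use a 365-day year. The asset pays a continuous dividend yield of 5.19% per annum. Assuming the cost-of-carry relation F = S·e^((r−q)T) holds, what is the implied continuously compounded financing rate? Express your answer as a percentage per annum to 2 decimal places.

From F = S·e^((r−q)T): (r − q) = ln(F/S)/T
ln(4555.16/4724.19) = ln(0.964220) = -0.036436
(r − q) = -0.036436 / (465/365) = -0.028600
r = ln(F/S)/T + q = -0.028600 + 0.0519 = 0.023300
r = 2.33%

2.33%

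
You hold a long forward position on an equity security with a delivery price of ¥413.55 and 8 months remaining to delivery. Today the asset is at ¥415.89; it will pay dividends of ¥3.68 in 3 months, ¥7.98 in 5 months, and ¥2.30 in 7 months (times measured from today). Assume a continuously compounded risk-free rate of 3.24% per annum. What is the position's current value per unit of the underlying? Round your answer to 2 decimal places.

-¥2.60

PV(remaining dividends) I = 3.68·e^(−0.0324·3/12) + 7.98·e^(−0.0324·5/12) + 2.30·e^(−0.0324·7/12) = 13.7802
Current forward F = (S − I)·e^(rT) = (415.89 − 13.7802)·e^(0.0324·8/12) = 402.1098 × 1.021835 = 410.8899
Value (long) = (F − K)·e^(−rT) = (410.8899 − 413.55) × 0.978632 = -2.6033
Value = -¥2.60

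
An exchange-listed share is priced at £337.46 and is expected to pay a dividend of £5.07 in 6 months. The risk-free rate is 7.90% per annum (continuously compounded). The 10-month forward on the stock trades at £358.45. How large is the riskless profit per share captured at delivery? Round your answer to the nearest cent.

PV(dividends) I = 5.07·e^(−0.0790·6/12) = 4.8736
Fair forward F* = (S − I)·e^(rT) = (337.46 − 4.8736)·e^0.065833 = 332.5864 × 1.068048 = 355.2182
Market £358.45 > fair 355.2182: forward overpriced → cash-and-carry (borrow at r, buy the stock and collect the dividends, short the forward).
Profit at T = |F_mkt − F*| = |358.45 − 355.2182| = £3.23 per share

£3.23 per share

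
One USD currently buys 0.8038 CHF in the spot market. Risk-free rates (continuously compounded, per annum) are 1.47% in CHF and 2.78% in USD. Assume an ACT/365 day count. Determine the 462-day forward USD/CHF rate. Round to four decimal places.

0.7906

F = S·e^((r_CHF − r_USD)T) = 0.8038 · e^((0.0147 − 0.0278) × 462/365)
= 0.8038 · e^-0.016581 = 0.8038 × 0.983556
F = 0.7906 CHF per USD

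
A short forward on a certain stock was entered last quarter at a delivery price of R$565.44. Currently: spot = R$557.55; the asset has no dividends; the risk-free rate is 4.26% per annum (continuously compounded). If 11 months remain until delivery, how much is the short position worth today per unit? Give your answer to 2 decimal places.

Current fair forward for the remaining 11 months: F = S·e^(r·T), r = 0.0426
F = 557.55 · e^(0.0426 × 11/12) = 557.55 × 1.039822 = 579.7528
Value of long forward = (F − K)·e^(−rT) = (579.7528 − 565.44) · e^(−0.0426·11/12)
= 14.3128 × 0.961703 = 13.76
Short position value = −(long value) = -R$13.76

-R$13.76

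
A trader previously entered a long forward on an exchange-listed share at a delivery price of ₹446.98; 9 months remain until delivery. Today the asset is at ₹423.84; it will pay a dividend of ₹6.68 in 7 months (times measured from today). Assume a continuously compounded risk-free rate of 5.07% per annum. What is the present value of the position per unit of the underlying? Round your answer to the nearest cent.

PV(remaining dividends) I = 6.68·e^(−0.0507·7/12) = 6.4853
Current forward F = (S − I)·e^(rT) = (423.84 − 6.4853)·e^(0.0507·9/12) = 417.3547 × 1.038757 = 433.5301
Value (long) = (F − K)·e^(−rT) = (433.5301 − 446.98) × 0.962689 = -12.9481
Value = -₹12.95

-₹12.95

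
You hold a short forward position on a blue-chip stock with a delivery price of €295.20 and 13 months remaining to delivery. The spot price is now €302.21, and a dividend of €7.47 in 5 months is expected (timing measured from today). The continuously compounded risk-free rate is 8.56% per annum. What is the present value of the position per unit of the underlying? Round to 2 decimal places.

-€25.95

PV(remaining dividends) I = 7.47·e^(−0.0856·5/12) = 7.2083
Current forward F = (S − I)·e^(rT) = (302.21 − 7.2083)·e^(0.0856·13/12) = 295.0017 × 1.097169 = 323.6667
Value (long) = (F − K)·e^(−rT) = (323.6667 − 295.20) × 0.911437 = 25.9456
Short position value = −(long value) = -€25.95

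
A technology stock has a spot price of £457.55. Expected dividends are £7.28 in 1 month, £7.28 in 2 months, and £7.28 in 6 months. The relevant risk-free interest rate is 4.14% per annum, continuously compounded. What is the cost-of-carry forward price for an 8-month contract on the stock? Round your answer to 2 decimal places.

£448.13

PV(dividends) I = 7.28·e^(−0.0414·1/12) + 7.28·e^(−0.0414·2/12) + 7.28·e^(−0.0414·6/12)
I = 7.2549 + 7.2299 + 7.1309 = 21.6157
F = (S − I)·e^(rT) = (457.55 − 21.6157) · e^(0.0414·8/12)
= 435.9343 · e^0.027600 = 435.9343 × 1.027984 = £448.13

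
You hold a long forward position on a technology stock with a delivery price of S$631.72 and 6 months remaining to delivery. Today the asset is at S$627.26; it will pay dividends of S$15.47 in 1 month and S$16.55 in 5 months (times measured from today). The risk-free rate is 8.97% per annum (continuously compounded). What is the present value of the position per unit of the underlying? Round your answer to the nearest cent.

PV(remaining dividends) I = 15.47·e^(−0.0897·1/12) + 16.55·e^(−0.0897·5/12) = 31.2977
Current forward F = (S − I)·e^(rT) = (627.26 − 31.2977)·e^(0.0897·6/12) = 595.9623 × 1.045871 = 623.2997
Value (long) = (F − K)·e^(−rT) = (623.2997 − 631.72) × 0.956141 = -8.0510
Value = -S$8.05

-S$8.05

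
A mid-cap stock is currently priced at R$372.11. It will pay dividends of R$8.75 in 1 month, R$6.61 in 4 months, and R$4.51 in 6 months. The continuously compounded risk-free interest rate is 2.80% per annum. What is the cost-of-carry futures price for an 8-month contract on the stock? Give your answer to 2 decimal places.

PV(dividends) I = 8.75·e^(−0.0280·1/12) + 6.61·e^(−0.0280·4/12) + 4.51·e^(−0.0280·6/12)
I = 8.7296 + 6.5486 + 4.4473 = 19.7255
F = (S − I)·e^(rT) = (372.11 − 19.7255) · e^(0.0280·8/12)
= 352.3845 · e^0.018667 = 352.3845 × 1.018842 = R$359.02

R$359.02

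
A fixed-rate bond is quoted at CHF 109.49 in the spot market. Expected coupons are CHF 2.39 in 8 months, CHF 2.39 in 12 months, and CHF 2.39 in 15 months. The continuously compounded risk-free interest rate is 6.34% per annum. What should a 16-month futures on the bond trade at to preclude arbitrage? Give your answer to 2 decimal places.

PV(coupons) I = 2.39·e^(−0.0634·8/12) + 2.39·e^(−0.0634·12/12) + 2.39·e^(−0.0634·15/12)
I = 2.2911 + 2.2432 + 2.2079 = 6.7422
F = (S − I)·e^(rT) = (109.49 − 6.7422) · e^(0.0634·16/12)
= 102.7478 · e^0.084533 = 102.7478 × 1.088209 = CHF 111.81

CHF 111.81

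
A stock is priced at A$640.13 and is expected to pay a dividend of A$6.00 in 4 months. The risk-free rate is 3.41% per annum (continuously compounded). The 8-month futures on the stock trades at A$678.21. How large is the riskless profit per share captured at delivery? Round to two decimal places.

A$29.43 per share

PV(dividends) I = 6.00·e^(−0.0341·4/12) = 5.9322
Fair futures F* = (S − I)·e^(rT) = (640.13 − 5.9322)·e^0.022733 = 634.1978 × 1.022993 = 648.7799
Market A$678.21 > fair 648.7799: forward overpriced → cash-and-carry (borrow at r, buy the stock and collect the dividends, short the forward).
Profit at T = |F_mkt − F*| = |678.21 − 648.7799| = A$29.43 per share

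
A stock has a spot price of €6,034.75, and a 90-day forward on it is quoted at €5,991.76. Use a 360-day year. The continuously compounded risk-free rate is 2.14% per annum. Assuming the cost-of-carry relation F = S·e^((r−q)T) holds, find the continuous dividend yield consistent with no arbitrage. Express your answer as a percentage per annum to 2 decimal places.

5.00%

From F = S·e^((r−q)T): (r − q) = ln(F/S)/T
ln(5991.76/6034.75) = ln(0.992876) = -0.007149
(r − q) = -0.007149 / (90/360) = -0.028596
q = r − ln(F/S)/T = 0.0214 + 0.028596 = 0.049996
q = 5.00%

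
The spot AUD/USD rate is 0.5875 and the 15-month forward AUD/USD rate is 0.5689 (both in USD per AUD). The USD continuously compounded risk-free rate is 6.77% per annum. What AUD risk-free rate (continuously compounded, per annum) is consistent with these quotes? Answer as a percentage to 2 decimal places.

F = S·e^((r_USD − r_AUD)T) ⇒ r_AUD = r_USD − ln(F/S)/T
ln(0.5689/0.5875) = -0.032172; /(15/12) = -0.025738
r_AUD = 0.0677 + 0.025738 = 0.093438
r_AUD = 9.34%

9.34%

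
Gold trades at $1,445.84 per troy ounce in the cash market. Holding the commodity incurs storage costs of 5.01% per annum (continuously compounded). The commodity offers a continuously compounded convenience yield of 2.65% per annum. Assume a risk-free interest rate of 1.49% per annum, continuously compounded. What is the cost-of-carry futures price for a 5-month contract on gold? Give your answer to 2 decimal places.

$1,469.22 per troy ounce

Net carry = r + u − y = 0.0149 + 0.0501 − 0.0265 = 0.0385
F = S·e^((r+u−y)T) = 1445.84 · e^(0.0385 × 5/12) = 1445.84 · e^0.01604167
= 1445.84 × 1.01617103 = $1,469.22 per troy ounce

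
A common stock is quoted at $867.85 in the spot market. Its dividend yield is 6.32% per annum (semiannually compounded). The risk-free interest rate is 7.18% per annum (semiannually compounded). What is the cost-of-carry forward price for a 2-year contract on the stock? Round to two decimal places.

$882.41

F = S · (1+r/2)^(2T) / (1+q/2)^(2T)
= 867.85 × 1.151520 / 1.132519 = 867.85 × 1.016778
F = $882.41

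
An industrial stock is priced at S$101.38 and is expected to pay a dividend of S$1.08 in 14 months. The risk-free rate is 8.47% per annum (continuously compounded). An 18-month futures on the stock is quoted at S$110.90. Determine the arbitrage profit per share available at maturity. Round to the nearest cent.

S$3.10 per share

PV(dividends) I = 1.08·e^(−0.0847·14/12) = 0.9784
Fair futures F* = (S − I)·e^(rT) = (101.38 − 0.9784)·e^0.127050 = 100.4016 × 1.135474 = 114.0034
Market S$110.90 < fair 114.0034: forward underpriced → reverse cash-and-carry (short the stock, invest proceeds at r, pay the dividends, go long the forward).
Profit at T = |F_mkt − F*| = |110.90 − 114.0034| = S$3.10 per share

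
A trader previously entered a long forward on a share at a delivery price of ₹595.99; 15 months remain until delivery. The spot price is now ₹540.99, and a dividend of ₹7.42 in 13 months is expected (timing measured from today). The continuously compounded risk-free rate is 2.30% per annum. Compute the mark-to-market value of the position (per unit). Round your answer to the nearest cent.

PV(remaining dividends) I = 7.42·e^(−0.0230·13/12) = 7.2374
Current forward F = (S − I)·e^(rT) = (540.99 − 7.2374)·e^(0.0230·15/12) = 533.7526 × 1.029167 = 549.3206
Value (long) = (F − K)·e^(−rT) = (549.3206 − 595.99) × 0.971659 = -45.3467
Value = -₹45.35

-₹45.35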